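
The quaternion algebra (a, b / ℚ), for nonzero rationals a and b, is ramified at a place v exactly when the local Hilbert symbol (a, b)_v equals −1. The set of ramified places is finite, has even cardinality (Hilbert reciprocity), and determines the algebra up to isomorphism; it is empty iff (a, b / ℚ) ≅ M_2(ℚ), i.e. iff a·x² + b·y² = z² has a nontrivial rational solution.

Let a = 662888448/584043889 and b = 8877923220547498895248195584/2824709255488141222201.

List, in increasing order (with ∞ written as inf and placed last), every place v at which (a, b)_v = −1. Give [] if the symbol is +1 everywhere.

(a, b) ≡ (222, 102486) mod (ℚ^×)²; places V = {2, 3, 7, 11, 13, 19, 29, 31, 37, ∞}.
(a,b)_∞: sgn(222)=+, sgn(102486)=+, so +1.
(a,b)_7: α=0, u≡6; β=-2, v≡5 (mod 7); (6|7)=-1, (5|7)=-1; sign (−1)^0·-1^-2·-1^0 = +1.
(a,b)_37: α=1, u≡14; β=4, v≡33 (mod 37); (14|37)=-1, (33|37)=+1; sign (−1)^0·-1^4·+1^1 = +1.
(a,b)_2: α=13, β=31; u≡7, v≡3 (mod 8); ε(u)ε(v)=1·1, αω(v)=13·1, βω(u)=31·0; sum ≡ 0  ⇒  +1.
(a,b)_29: α=0, u≡3; β=1, v≡28 (mod 29); (3|29)=-1, (28|29)=+1; sign (−1)^0·-1^1·+1^0 = -1.
(a,b)_19: α=0, u≡13; β=1, v≡17 (mod 19); (13|19)=-1, (17|19)=+1; sign (−1)^0·-1^1·+1^0 = -1.
(a,b)_3: α=7, u≡2; β=17, v≡1 (mod 3); (2|3)=-1, (1|3)=+1; sign (−1)^1·-1^17·+1^7 = +1.
(a,b)_13: α=-6, u≡10; β=-14, v≡7 (mod 13); (10|13)=+1, (7|13)=-1; sign (−1)^0·+1^-14·-1^-6 = +1.
(a,b)_31: α=0, u≡14; β=1, v≡9 (mod 31); (14|31)=+1, (9|31)=+1; sign (−1)^0·+1^1·+1^0 = +1.
(a,b)_11: α=-2, u≡10; β=-4, v≡8 (mod 11); (10|11)=-1, (8|11)=-1; sign (−1)^0·-1^-4·-1^-2 = +1.
(222, 102486 / ℚ) ramifies at {19, 29}: a division algebra.

[19, 29]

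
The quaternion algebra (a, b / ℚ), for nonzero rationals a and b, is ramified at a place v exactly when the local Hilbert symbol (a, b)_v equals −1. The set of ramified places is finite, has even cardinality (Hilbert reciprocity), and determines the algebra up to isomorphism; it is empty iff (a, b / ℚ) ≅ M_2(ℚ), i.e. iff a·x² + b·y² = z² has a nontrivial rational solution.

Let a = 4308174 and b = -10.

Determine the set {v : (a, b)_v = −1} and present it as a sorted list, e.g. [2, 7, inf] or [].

[3, 17]

Mod squares: a ≡ 1326, b ≡ -10. Check v ∈ {∞, 2, 3, 5, 13, 17, 19}.
v=5: a=5^0·(≡4), b=5^1·(≡3) mod 5; (4|5)=+1, (3|5)=-1; (−1)^{0·1·2}·(+1)^1·(-1)^0 = +1.
v=∞: 1326 > 0 and -10 < 0  ⇒  (a,b)_∞ = +1.
v=19: a=19^2·(≡2), b=19^0·(≡9) mod 19; (2|19)=-1, (9|19)=+1; (−1)^{2·0·9}·(-1)^0·(+1)^2 = +1.
v=13: a=13^1·(≡2), b=13^0·(≡3) mod 13; (2|13)=-1, (3|13)=+1; (−1)^{1·0·6}·(-1)^0·(+1)^1 = +1.
v=17: a=17^1·(≡3), b=17^0·(≡7) mod 17; (3|17)=-1, (7|17)=-1; (−1)^{1·0·8}·(-1)^0·(-1)^1 = -1.
v=3: a=3^3·(≡1), b=3^0·(≡2) mod 3; (1|3)=+1, (2|3)=-1; (−1)^{3·0·1}·(+1)^0·(-1)^3 = -1.
v=2: v_2(a)=1, v_2(b)=1; units ≡ 7, 3 (mod 8); ε·ε+αω+βω = 1·1+1·1+1·0 ≡ 0  ⇒  (a,b)_2 = +1.
(1326, -10 / ℚ) ramifies at {3, 17}: a division algebra.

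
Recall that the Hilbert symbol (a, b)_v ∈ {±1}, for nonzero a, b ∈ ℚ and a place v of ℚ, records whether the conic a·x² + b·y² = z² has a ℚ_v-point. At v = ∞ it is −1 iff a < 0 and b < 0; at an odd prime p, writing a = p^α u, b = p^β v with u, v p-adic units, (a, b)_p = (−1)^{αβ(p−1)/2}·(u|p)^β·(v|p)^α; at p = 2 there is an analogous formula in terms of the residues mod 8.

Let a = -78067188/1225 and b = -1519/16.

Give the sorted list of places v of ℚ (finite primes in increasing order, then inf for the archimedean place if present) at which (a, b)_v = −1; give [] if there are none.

(a, b) ≡ (-2168533, -31) mod (ℚ^×)²; places V = {2, 3, 5, 7, 29, 31, 37, 43, 47, ∞}.
(a,b)_5: α=-2, u≡3; β=0, v≡1 (mod 5); (3|5)=-1, (1|5)=+1; sign (−1)^0·-1^0·+1^-2 = +1.
(a,b)_2: α=2, β=-4; u≡3, v≡1 (mod 8); ε(u)ε(v)=1·0, αω(v)=2·0, βω(u)=-4·1; sum ≡ 0  ⇒  +1.
(a,b)_47: α=1, u≡39; β=0, v≡2 (mod 47); (39|47)=-1, (2|47)=+1; sign (−1)^0·-1^0·+1^1 = +1.
(a,b)_29: α=1, u≡14; β=0, v≡12 (mod 29); (14|29)=-1, (12|29)=-1; sign (−1)^0·-1^0·-1^1 = -1.
(a,b)_7: α=-2, u≡1; β=2, v≡2 (mod 7); (1|7)=+1, (2|7)=+1; sign (−1)^0·+1^2·+1^-2 = +1.
(a,b)_∞: sgn(-2168533)=−, sgn(-31)=−, so -1.
(a,b)_43: α=1, u≡26; β=0, v≡26 (mod 43); (26|43)=-1, (26|43)=-1; sign (−1)^0·-1^0·-1^1 = -1.
(a,b)_37: α=1, u≡28; β=0, v≡23 (mod 37); (28|37)=+1, (23|37)=-1; sign (−1)^0·+1^0·-1^1 = -1.
(a,b)_31: α=0, u≡7; β=1, v≡26 (mod 31); (7|31)=+1, (26|31)=-1; sign (−1)^0·+1^1·-1^0 = +1.
(a,b)_3: α=2, u≡2; β=0, v≡2 (mod 3); (2|3)=-1, (2|3)=-1; sign (−1)^0·-1^0·-1^2 = +1.
Ram(-2168533, -31) = {29, 37, 43, ∞}; no ℚ_29-point on the conic.

[29, 37, 43, inf]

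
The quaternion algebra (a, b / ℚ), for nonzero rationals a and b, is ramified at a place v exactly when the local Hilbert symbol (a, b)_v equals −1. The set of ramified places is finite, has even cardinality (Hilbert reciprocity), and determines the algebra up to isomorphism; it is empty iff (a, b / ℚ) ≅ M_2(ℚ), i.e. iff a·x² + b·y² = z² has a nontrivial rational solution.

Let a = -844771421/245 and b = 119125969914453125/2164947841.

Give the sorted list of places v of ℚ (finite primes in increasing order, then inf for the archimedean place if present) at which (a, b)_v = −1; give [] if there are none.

(a, b) ≡ (-2512705, 502541) mod (ℚ^×)²; places V = {2, 5, 7, 13, 17, 19, 23, 29, 31, 41, 43, ∞}.
(a,b)_17: α=0, u≡6; β=-4, v≡9 (mod 17); (6|17)=-1, (9|17)=+1; sign (−1)^0·-1^-4·+1^0 = +1.
(a,b)_2: α=0, β=0; u≡7, v≡5 (mod 8); ε(u)ε(v)=1·0, αω(v)=0·1, βω(u)=0·0; sum ≡ 0  ⇒  +1.
(a,b)_∞: sgn(-2512705)=−, sgn(502541)=+, so +1.
(a,b)_31: α=1, u≡16; β=1, v≡17 (mod 31); (16|31)=+1, (17|31)=-1; sign (−1)^1·+1^1·-1^1 = +1.
(a,b)_19: α=0, u≡7; β=2, v≡14 (mod 19); (7|19)=+1, (14|19)=-1; sign (−1)^0·+1^2·-1^0 = +1.
(a,b)_23: α=0, u≡15; β=-2, v≡15 (mod 23); (15|23)=-1, (15|23)=-1; sign (−1)^0·-1^-2·-1^0 = +1.
(a,b)_13: α=1, u≡3; β=1, v≡2 (mod 13); (3|13)=+1, (2|13)=-1; sign (−1)^0·+1^1·-1^1 = -1.
(a,b)_43: α=1, u≡27; β=1, v≡19 (mod 43); (27|43)=-1, (19|43)=-1; sign (−1)^1·-1^1·-1^1 = -1.
(a,b)_29: α=1, u≡28; β=1, v≡24 (mod 29); (28|29)=+1, (24|29)=+1; sign (−1)^0·+1^1·+1^1 = +1.
(a,b)_5: α=-1, u≡1; β=8, v≡1 (mod 5); (1|5)=+1, (1|5)=+1; sign (−1)^0·+1^8·+1^-1 = +1.
(a,b)_7: α=-2, u≡2; β=-2, v≡4 (mod 7); (2|7)=+1, (4|7)=+1; sign (−1)^0·+1^-2·+1^-2 = +1.
(a,b)_41: α=2, u≡4; β=2, v≡25 (mod 41); (4|41)=+1, (25|41)=+1; sign (−1)^0·+1^2·+1^2 = +1.
Ram(-2512705, 502541) = {13, 43}; no ℚ_13-point on the conic.

[13, 43]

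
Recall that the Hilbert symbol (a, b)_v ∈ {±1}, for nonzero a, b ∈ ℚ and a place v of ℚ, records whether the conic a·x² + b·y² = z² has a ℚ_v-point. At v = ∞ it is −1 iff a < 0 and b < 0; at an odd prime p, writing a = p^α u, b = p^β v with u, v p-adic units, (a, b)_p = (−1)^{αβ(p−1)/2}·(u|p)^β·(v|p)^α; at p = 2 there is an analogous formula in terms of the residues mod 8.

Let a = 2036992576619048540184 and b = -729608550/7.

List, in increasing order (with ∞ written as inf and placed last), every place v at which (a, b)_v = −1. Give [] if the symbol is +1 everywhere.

[2, 7, 11, 17, 19, 37]

(a, b) ≡ (29526, -149226) mod (ℚ^×)²; places V = {2, 3, 5, 7, 11, 17, 19, 37, ∞}.
(a,b)_2: α=3, β=1; u≡3, v≡3 (mod 8); ε(u)ε(v)=1·1, αω(v)=3·1, βω(u)=1·1; sum ≡ 1  ⇒  -1.
(a,b)_5: α=0, u≡4; β=2, v≡4 (mod 5); (4|5)=+1, (4|5)=+1; sign (−1)^0·+1^2·+1^0 = +1.
(a,b)_17: α=2, u≡14; β=1, v≡12 (mod 17); (14|17)=-1, (12|17)=-1; sign (−1)^0·-1^1·-1^2 = -1.
(a,b)_∞: sgn(29526)=+, sgn(-149226)=−, so +1.
(a,b)_3: α=7, u≡2; β=1, v≡1 (mod 3); (2|3)=-1, (1|3)=+1; sign (−1)^1·-1^1·+1^7 = +1.
(a,b)_37: α=5, u≡1; β=2, v≡5 (mod 37); (1|37)=+1, (5|37)=-1; sign (−1)^0·+1^2·-1^5 = -1.
(a,b)_11: α=2, u≡8; β=1, v≡2 (mod 11); (8|11)=-1, (2|11)=-1; sign (−1)^0·-1^1·-1^2 = -1.
(a,b)_7: α=1, u≡1; β=-1, v≡1 (mod 7); (1|7)=+1, (1|7)=+1; sign (−1)^1·+1^-1·+1^1 = -1.
(a,b)_19: α=3, u≡18; β=1, v≡10 (mod 19); (18|19)=-1, (10|19)=-1; sign (−1)^1·-1^1·-1^3 = -1.
(29526, -149226 / ℚ) ramifies at {2, 7, 11, 17, 19, 37}: a division algebra.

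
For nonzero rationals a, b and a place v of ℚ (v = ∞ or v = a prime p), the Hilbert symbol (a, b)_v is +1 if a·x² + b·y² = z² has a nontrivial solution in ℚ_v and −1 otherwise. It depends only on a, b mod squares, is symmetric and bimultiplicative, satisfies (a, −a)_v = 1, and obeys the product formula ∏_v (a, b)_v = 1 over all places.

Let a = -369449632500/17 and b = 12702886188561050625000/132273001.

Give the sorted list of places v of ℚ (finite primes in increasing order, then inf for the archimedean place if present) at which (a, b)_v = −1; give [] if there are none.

[2, 19, 23, 29]

(a, b) ≡ (-28101, 20010) mod (ℚ^×)²; places V = {2, 3, 5, 7, 11, 13, 17, 19, 23, 29, 31, 53, ∞}.
(a,b)_5: α=4, u≡4; β=7, v≡3 (mod 5); (4|5)=+1, (3|5)=-1; sign (−1)^0·+1^7·-1^4 = +1.
(a,b)_11: α=0, u≡5; β=2, v≡1 (mod 11); (5|11)=+1, (1|11)=+1; sign (−1)^0·+1^2·+1^0 = +1.
(a,b)_7: α=0, u≡1; β=-2, v≡1 (mod 7); (1|7)=+1, (1|7)=+1; sign (−1)^0·+1^-2·+1^0 = +1.
(a,b)_3: α=1, u≡2; β=3, v≡1 (mod 3); (2|3)=-1, (1|3)=+1; sign (−1)^1·-1^3·+1^1 = +1.
(a,b)_13: α=2, u≡8; β=2, v≡3 (mod 13); (8|13)=-1, (3|13)=+1; sign (−1)^0·-1^2·+1^2 = +1.
(a,b)_2: α=2, β=3; u≡3, v≡5 (mod 8); ε(u)ε(v)=1·0, αω(v)=2·1, βω(u)=3·1; sum ≡ 1  ⇒  -1.
(a,b)_17: α=-1, u≡8; β=2, v≡16 (mod 17); (8|17)=+1, (16|17)=+1; sign (−1)^0·+1^2·+1^-1 = +1.
(a,b)_23: α=2, u≡5; β=3, v≡19 (mod 23); (5|23)=-1, (19|23)=-1; sign (−1)^0·-1^3·-1^2 = -1.
(a,b)_19: α=1, u≡2; β=2, v≡13 (mod 19); (2|19)=-1, (13|19)=-1; sign (−1)^0·-1^2·-1^1 = -1.
(a,b)_29: α=1, u≡3; β=1, v≡1 (mod 29); (3|29)=-1, (1|29)=+1; sign (−1)^0·-1^1·+1^1 = -1.
(a,b)_∞: sgn(-28101)=−, sgn(20010)=+, so +1.
(a,b)_53: α=0, u≡28; β=-2, v≡9 (mod 53); (28|53)=+1, (9|53)=+1; sign (−1)^0·+1^-2·+1^0 = +1.
(a,b)_31: α=0, u≡28; β=-2, v≡26 (mod 31); (28|31)=+1, (26|31)=-1; sign (−1)^0·+1^-2·-1^0 = +1.
Ram(-28101, 20010) = {2, 19, 23, 29}; no ℚ_2-point on the conic.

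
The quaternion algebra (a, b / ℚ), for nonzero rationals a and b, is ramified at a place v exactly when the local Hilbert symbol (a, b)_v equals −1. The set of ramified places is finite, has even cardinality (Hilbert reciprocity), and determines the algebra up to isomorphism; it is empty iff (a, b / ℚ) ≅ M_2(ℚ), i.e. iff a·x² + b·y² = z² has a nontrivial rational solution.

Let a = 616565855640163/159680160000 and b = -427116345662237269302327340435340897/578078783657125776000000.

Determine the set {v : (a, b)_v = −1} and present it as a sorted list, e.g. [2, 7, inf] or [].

(a, b) ≡ (289003, -1457) mod (ℚ^×)²; places V = {2, 3, 5, 11, 13, 17, 19, 29, 31, 37, 43, 47, ∞}.
(a,b)_17: α=2, u≡11; β=4, v≡6 (mod 17); (11|17)=-1, (6|17)=-1; sign (−1)^0·-1^4·-1^2 = +1.
(a,b)_19: α=2, u≡10; β=8, v≡4 (mod 19); (10|19)=-1, (4|19)=+1; sign (−1)^0·-1^8·+1^2 = +1.
(a,b)_47: α=1, u≡15; β=3, v≡18 (mod 47); (15|47)=-1, (18|47)=+1; sign (−1)^1·-1^3·+1^1 = +1.
(a,b)_5: α=-4, u≡3; β=-6, v≡2 (mod 5); (3|5)=-1, (2|5)=-1; sign (−1)^0·-1^-6·-1^-4 = +1.
(a,b)_31: α=0, u≡3; β=1, v≡24 (mod 31); (3|31)=-1, (24|31)=-1; sign (−1)^0·-1^1·-1^0 = -1.
(a,b)_29: α=0, u≡11; β=-2, v≡22 (mod 29); (11|29)=-1, (22|29)=+1; sign (−1)^0·-1^-2·+1^0 = +1.
(a,b)_3: α=-6, u≡1; β=-22, v≡1 (mod 3); (1|3)=+1, (1|3)=+1; sign (−1)^0·+1^-22·+1^-6 = +1.
(a,b)_2: α=-8, β=-10; u≡3, v≡7 (mod 8); ε(u)ε(v)=1·1, αω(v)=-8·0, βω(u)=-10·1; sum ≡ 1  ⇒  -1.
(a,b)_11: α=3, u≡5; β=6, v≡2 (mod 11); (5|11)=+1, (2|11)=-1; sign (−1)^0·+1^6·-1^3 = -1.
(a,b)_13: α=3, u≡12; β=4, v≡3 (mod 13); (12|13)=+1, (3|13)=+1; sign (−1)^0·+1^4·+1^3 = +1.
(a,b)_∞: sgn(289003)=+, sgn(-1457)=−, so +1.
(a,b)_43: α=1, u≡35; β=2, v≡8 (mod 43); (35|43)=+1, (8|43)=-1; sign (−1)^0·+1^2·-1^1 = -1.
(a,b)_37: α=-2, u≡4; β=-2, v≡22 (mod 37); (4|37)=+1, (22|37)=-1; sign (−1)^0·+1^-2·-1^-2 = +1.
Ram(289003, -1457) = {2, 11, 31, 43}; no ℚ_2-point on the conic.

[2, 11, 31, 43]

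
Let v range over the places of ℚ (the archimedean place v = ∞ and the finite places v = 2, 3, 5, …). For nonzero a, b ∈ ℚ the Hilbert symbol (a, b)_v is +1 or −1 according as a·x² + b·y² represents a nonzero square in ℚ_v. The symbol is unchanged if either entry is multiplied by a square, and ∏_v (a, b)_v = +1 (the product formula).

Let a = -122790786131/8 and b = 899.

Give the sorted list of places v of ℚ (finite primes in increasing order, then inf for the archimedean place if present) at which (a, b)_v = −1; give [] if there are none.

[2, 29]

Mod squares: a ≡ -1798, b ≡ 899. Check v ∈ {∞, 2, 13, 29, 31}.
v=2: v_2(a)=-3, v_2(b)=0; units ≡ 5, 3 (mod 8); ε·ε+αω+βω = 0·1+-3·1+0·1 ≡ 1  ⇒  (a,b)_2 = -1.
v=13: a=13^2·(≡12), b=13^0·(≡2) mod 13; (12|13)=+1, (2|13)=-1; (−1)^{2·0·6}·(+1)^0·(-1)^2 = +1.
v=31: a=31^3·(≡14), b=31^1·(≡29) mod 31; (14|31)=+1, (29|31)=-1; (−1)^{3·1·15}·(+1)^1·(-1)^3 = +1.
v=29: a=29^3·(≡5), b=29^1·(≡2) mod 29; (5|29)=+1, (2|29)=-1; (−1)^{3·1·14}·(+1)^1·(-1)^3 = -1.
v=∞: -1798 < 0 and 899 > 0  ⇒  (a,b)_∞ = +1.
Ram(-1798, 899) = {2, 29}; no ℚ_2-point on the conic.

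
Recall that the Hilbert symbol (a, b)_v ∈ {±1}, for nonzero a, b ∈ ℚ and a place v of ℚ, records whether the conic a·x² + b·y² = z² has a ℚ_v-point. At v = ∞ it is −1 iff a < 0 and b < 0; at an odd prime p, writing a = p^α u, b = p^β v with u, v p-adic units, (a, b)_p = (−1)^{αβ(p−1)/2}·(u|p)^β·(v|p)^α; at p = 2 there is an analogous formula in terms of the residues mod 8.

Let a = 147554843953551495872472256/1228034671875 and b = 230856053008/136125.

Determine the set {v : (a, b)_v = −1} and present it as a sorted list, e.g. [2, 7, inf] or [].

[7, 37]

Mod squares: a ≡ 209, b ≡ 863765. Check v ∈ {∞, 2, 3, 5, 7, 11, 13, 17, 19, 23, 29, 37}.
v=3: a=3^-10·(≡2), b=3^-2·(≡2) mod 3; (2|3)=-1, (2|3)=-1; (−1)^{-10·-2·1}·(-1)^-2·(-1)^-10 = +1.
v=7: a=7^0·(≡5), b=7^1·(≡6) mod 7; (5|7)=-1, (6|7)=-1; (−1)^{0·1·3}·(-1)^1·(-1)^0 = -1.
v=37: a=37^2·(≡15), b=37^1·(≡6) mod 37; (15|37)=-1, (6|37)=-1; (−1)^{2·1·18}·(-1)^1·(-1)^2 = -1.
v=23: a=23^2·(≡2), b=23^1·(≡7) mod 23; (2|23)=+1, (7|23)=-1; (−1)^{2·1·11}·(+1)^1·(-1)^2 = +1.
v=19: a=19^1·(≡9), b=19^0·(≡5) mod 19; (9|19)=+1, (5|19)=+1; (−1)^{1·0·9}·(+1)^0·(+1)^1 = +1.
v=∞: 209 > 0 and 863765 > 0  ⇒  (a,b)_∞ = +1.
v=2: v_2(a)=6, v_2(b)=4; units ≡ 1, 5 (mod 8); ε·ε+αω+βω = 0·0+6·1+4·0 ≡ 0  ⇒  (a,b)_2 = +1.
v=13: a=13^4·(≡4), b=13^0·(≡11) mod 13; (4|13)=+1, (11|13)=-1; (−1)^{4·0·6}·(+1)^0·(-1)^4 = +1.
v=17: a=17^8·(≡6), b=17^4·(≡3) mod 17; (6|17)=-1, (3|17)=-1; (−1)^{8·4·8}·(-1)^4·(-1)^8 = +1.
v=11: a=11^-3·(≡6), b=11^-2·(≡3) mod 11; (6|11)=-1, (3|11)=+1; (−1)^{-3·-2·5}·(-1)^-2·(+1)^-3 = +1.
v=5: a=5^-6·(≡4), b=5^-3·(≡2) mod 5; (4|5)=+1, (2|5)=-1; (−1)^{-6·-3·2}·(+1)^-3·(-1)^-6 = +1.
v=29: a=29^2·(≡25), b=29^1·(≡11) mod 29; (25|29)=+1, (11|29)=-1; (−1)^{2·1·14}·(+1)^1·(-1)^2 = +1.
(209, 863765 / ℚ) ramifies at {7, 37}: a division algebra.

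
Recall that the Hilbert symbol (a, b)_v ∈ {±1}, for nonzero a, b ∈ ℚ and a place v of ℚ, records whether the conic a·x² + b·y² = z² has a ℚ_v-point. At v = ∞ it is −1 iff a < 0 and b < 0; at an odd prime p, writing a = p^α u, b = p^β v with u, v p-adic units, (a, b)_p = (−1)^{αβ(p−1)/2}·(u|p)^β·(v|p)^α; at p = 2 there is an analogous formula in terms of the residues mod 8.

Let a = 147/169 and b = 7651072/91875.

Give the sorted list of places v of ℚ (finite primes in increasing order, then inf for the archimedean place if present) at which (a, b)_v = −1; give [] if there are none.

[3, 19]

(a, b) ≡ (3, 741) mod (ℚ^×)²; places V = {2, 3, 5, 7, 11, 13, 19, ∞}.
(a,b)_19: α=0, u≡12; β=1, v≡4 (mod 19); (12|19)=-1, (4|19)=+1; sign (−1)^0·-1^1·+1^0 = -1.
(a,b)_7: α=2, u≡3; β=-2, v≡5 (mod 7); (3|7)=-1, (5|7)=-1; sign (−1)^0·-1^-2·-1^2 = +1.
(a,b)_13: α=-2, u≡4; β=1, v≡2 (mod 13); (4|13)=+1, (2|13)=-1; sign (−1)^0·+1^1·-1^-2 = +1.
(a,b)_2: α=0, β=8; u≡3, v≡5 (mod 8); ε(u)ε(v)=1·0, αω(v)=0·1, βω(u)=8·1; sum ≡ 0  ⇒  +1.
(a,b)_11: α=0, u≡1; β=2, v≡5 (mod 11); (1|11)=+1, (5|11)=+1; sign (−1)^0·+1^2·+1^0 = +1.
(a,b)_3: α=1, u≡1; β=-1, v≡1 (mod 3); (1|3)=+1, (1|3)=+1; sign (−1)^1·+1^-1·+1^1 = -1.
(a,b)_5: α=0, u≡3; β=-4, v≡1 (mod 5); (3|5)=-1, (1|5)=+1; sign (−1)^0·-1^-4·+1^0 = +1.
(a,b)_∞: sgn(3)=+, sgn(741)=+, so +1.
|Ram(3, 741)| = 2, even; anisotropic at {3, 19}.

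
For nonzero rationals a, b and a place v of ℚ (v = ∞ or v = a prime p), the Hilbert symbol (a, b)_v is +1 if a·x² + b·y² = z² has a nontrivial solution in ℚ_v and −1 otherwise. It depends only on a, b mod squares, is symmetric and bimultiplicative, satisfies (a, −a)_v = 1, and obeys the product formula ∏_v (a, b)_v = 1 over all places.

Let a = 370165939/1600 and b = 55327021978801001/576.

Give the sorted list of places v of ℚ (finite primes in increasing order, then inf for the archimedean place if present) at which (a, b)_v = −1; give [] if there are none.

[13, 37, 41, 53]

Mod squares: a ≡ 7579, b ≡ 19721. Check v ∈ {∞, 2, 3, 5, 11, 13, 17, 37, 41, 53}.
v=53: a=53^1·(≡40), b=53^2·(≡21) mod 53; (40|53)=+1, (21|53)=-1; (−1)^{1·2·26}·(+1)^2·(-1)^1 = -1.
v=37: a=37^0·(≡24), b=37^1·(≡31) mod 37; (24|37)=-1, (31|37)=-1; (−1)^{0·1·18}·(-1)^1·(-1)^0 = -1.
v=3: a=3^0·(≡1), b=3^-2·(≡2) mod 3; (1|3)=+1, (2|3)=-1; (−1)^{0·-2·1}·(+1)^-2·(-1)^0 = +1.
v=13: a=13^3·(≡7), b=13^5·(≡1) mod 13; (7|13)=-1, (1|13)=+1; (−1)^{3·5·6}·(-1)^5·(+1)^3 = -1.
v=17: a=17^2·(≡10), b=17^2·(≡13) mod 17; (10|17)=-1, (13|17)=+1; (−1)^{2·2·8}·(-1)^2·(+1)^2 = +1.
v=∞: 7579 > 0 and 19721 > 0  ⇒  (a,b)_∞ = +1.
v=41: a=41^0·(≡22), b=41^1·(≡29) mod 41; (22|41)=-1, (29|41)=-1; (−1)^{0·1·20}·(-1)^1·(-1)^0 = -1.
v=5: a=5^-2·(≡1), b=5^0·(≡1) mod 5; (1|5)=+1, (1|5)=+1; (−1)^{-2·0·2}·(+1)^0·(+1)^-2 = +1.
v=2: v_2(a)=-6, v_2(b)=-6; units ≡ 3, 1 (mod 8); ε·ε+αω+βω = 1·0+-6·0+-6·1 ≡ 0  ⇒  (a,b)_2 = +1.
v=11: a=11^1·(≡8), b=11^2·(≡3) mod 11; (8|11)=-1, (3|11)=+1; (−1)^{1·2·5}·(-1)^2·(+1)^1 = +1.
|Ram(7579, 19721)| = 4, even; anisotropic at {13, 37, 41, 53}.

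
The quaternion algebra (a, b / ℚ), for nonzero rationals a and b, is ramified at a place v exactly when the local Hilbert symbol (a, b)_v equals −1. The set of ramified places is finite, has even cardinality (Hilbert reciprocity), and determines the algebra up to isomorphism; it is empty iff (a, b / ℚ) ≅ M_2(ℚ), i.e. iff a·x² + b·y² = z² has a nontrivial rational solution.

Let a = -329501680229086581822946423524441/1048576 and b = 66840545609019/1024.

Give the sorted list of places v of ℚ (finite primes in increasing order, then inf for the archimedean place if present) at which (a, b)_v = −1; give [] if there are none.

(a, b) ≡ (-268801, 17524091) mod (ℚ^×)²; places V = {2, 3, 7, 11, 13, 23, 29, 31, 43, 47, ∞}.
(a,b)_23: α=3, u≡15; β=1, v≡14 (mod 23); (15|23)=-1, (14|23)=-1; sign (−1)^1·-1^1·-1^3 = -1.
(a,b)_11: α=2, u≡7; β=0, v≡6 (mod 11); (7|11)=-1, (6|11)=-1; sign (−1)^0·-1^0·-1^2 = +1.
(a,b)_7: α=2, u≡3; β=2, v≡2 (mod 7); (3|7)=-1, (2|7)=+1; sign (−1)^0·-1^2·+1^2 = +1.
(a,b)_2: α=-20, β=-10; u≡7, v≡3 (mod 8); ε(u)ε(v)=1·1, αω(v)=-20·1, βω(u)=-10·0; sum ≡ 1  ⇒  -1.
(a,b)_31: α=5, u≡10; β=2, v≡8 (mod 31); (10|31)=+1, (8|31)=+1; sign (−1)^0·+1^2·+1^5 = +1.
(a,b)_43: α=2, u≡21; β=1, v≡22 (mod 43); (21|43)=+1, (22|43)=-1; sign (−1)^0·+1^1·-1^2 = +1.
(a,b)_29: α=3, u≡14; β=1, v≡28 (mod 29); (14|29)=-1, (28|29)=+1; sign (−1)^0·-1^1·+1^3 = -1.
(a,b)_13: α=3, u≡7; β=1, v≡6 (mod 13); (7|13)=-1, (6|13)=-1; sign (−1)^0·-1^1·-1^3 = +1.
(a,b)_3: α=6, u≡2; β=4, v≡2 (mod 3); (2|3)=-1, (2|3)=-1; sign (−1)^0·-1^4·-1^6 = +1.
(a,b)_∞: sgn(-268801)=−, sgn(17524091)=+, so +1.
(a,b)_47: α=2, u≡40; β=1, v≡34 (mod 47); (40|47)=-1, (34|47)=+1; sign (−1)^0·-1^1·+1^2 = -1.
|Ram(-268801, 17524091)| = 4, even; anisotropic at {2, 23, 29, 47}.

[2, 23, 29, 47]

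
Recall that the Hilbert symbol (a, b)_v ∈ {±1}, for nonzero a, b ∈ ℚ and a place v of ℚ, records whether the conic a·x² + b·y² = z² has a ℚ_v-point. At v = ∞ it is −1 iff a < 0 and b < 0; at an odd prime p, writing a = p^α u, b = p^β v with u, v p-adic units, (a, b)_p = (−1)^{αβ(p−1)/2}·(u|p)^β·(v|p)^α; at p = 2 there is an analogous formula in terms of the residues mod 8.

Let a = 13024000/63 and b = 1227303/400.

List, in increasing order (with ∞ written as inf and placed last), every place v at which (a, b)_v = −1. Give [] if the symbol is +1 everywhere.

(a, b) ≡ (14245, 23) mod (ℚ^×)²; places V = {2, 3, 5, 7, 11, 23, 37, ∞}.
(a,b)_2: α=8, β=-4; u≡5, v≡7 (mod 8); ε(u)ε(v)=0·1, αω(v)=8·0, βω(u)=-4·1; sum ≡ 0  ⇒  +1.
(a,b)_11: α=1, u≡6; β=2, v≡3 (mod 11); (6|11)=-1, (3|11)=+1; sign (−1)^0·-1^2·+1^1 = +1.
(a,b)_7: α=-1, u≡5; β=2, v≡1 (mod 7); (5|7)=-1, (1|7)=+1; sign (−1)^0·-1^2·+1^-1 = +1.
(a,b)_3: α=-2, u≡1; β=2, v≡2 (mod 3); (1|3)=+1, (2|3)=-1; sign (−1)^0·+1^2·-1^-2 = +1.
(a,b)_5: α=3, u≡4; β=-2, v≡3 (mod 5); (4|5)=+1, (3|5)=-1; sign (−1)^0·+1^-2·-1^3 = -1.
(a,b)_∞: sgn(14245)=+, sgn(23)=+, so +1.
(a,b)_37: α=1, u≡5; β=0, v≡14 (mod 37); (5|37)=-1, (14|37)=-1; sign (−1)^0·-1^0·-1^1 = -1.
(a,b)_23: α=0, u≡12; β=1, v≡18 (mod 23); (12|23)=+1, (18|23)=+1; sign (−1)^0·+1^1·+1^0 = +1.
(14245, 23 / ℚ) ramifies at {5, 37}: a division algebra.

[5, 37]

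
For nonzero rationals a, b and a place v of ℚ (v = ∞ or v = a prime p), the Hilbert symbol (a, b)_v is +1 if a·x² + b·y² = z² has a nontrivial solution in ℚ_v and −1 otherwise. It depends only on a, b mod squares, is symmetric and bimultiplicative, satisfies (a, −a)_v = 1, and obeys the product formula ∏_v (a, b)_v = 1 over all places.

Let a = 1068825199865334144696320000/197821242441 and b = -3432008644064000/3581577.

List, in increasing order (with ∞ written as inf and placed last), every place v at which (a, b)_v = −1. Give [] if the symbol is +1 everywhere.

Mod squares: a ≡ 47, b ≡ -498355. Check v ∈ {∞, 2, 3, 5, 7, 11, 13, 17, 19, 41, 47}.
v=∞: 47 > 0 and -498355 < 0  ⇒  (a,b)_∞ = +1.
v=47: a=47^3·(≡25), b=47^2·(≡26) mod 47; (25|47)=+1, (26|47)=-1; (−1)^{3·2·23}·(+1)^2·(-1)^3 = -1.
v=17: a=17^-4·(≡16), b=17^-3·(≡12) mod 17; (16|17)=+1, (12|17)=-1; (−1)^{-4·-3·8}·(+1)^-3·(-1)^-4 = +1.
v=2: v_2(a)=24, v_2(b)=8; units ≡ 7, 5 (mod 8); ε·ε+αω+βω = 1·0+24·1+8·0 ≡ 0  ⇒  (a,b)_2 = +1.
v=5: a=5^4·(≡2), b=5^3·(≡4) mod 5; (2|5)=-1, (4|5)=+1; (−1)^{4·3·2}·(-1)^3·(+1)^4 = -1.
v=3: a=3^-8·(≡2), b=3^-6·(≡2) mod 3; (2|3)=-1, (2|3)=-1; (−1)^{-8·-6·1}·(-1)^-6·(-1)^-8 = +1.
v=41: a=41^2·(≡15), b=41^1·(≡6) mod 41; (15|41)=-1, (6|41)=-1; (−1)^{2·1·20}·(-1)^1·(-1)^2 = -1.
v=13: a=13^6·(≡7), b=13^3·(≡7) mod 13; (7|13)=-1, (7|13)=-1; (−1)^{6·3·6}·(-1)^3·(-1)^6 = -1.
v=7: a=7^0·(≡6), b=7^2·(≡6) mod 7; (6|7)=-1, (6|7)=-1; (−1)^{0·2·3}·(-1)^2·(-1)^0 = +1.
v=19: a=19^-2·(≡11), b=19^0·(≡14) mod 19; (11|19)=+1, (14|19)=-1; (−1)^{-2·0·9}·(+1)^0·(-1)^-2 = +1.
v=11: a=11^2·(≡1), b=11^1·(≡9) mod 11; (1|11)=+1, (9|11)=+1; (−1)^{2·1·5}·(+1)^1·(+1)^2 = +1.
Ram(47, -498355) = {5, 13, 41, 47}; no ℚ_5-point on the conic.

[5, 13, 41, 47]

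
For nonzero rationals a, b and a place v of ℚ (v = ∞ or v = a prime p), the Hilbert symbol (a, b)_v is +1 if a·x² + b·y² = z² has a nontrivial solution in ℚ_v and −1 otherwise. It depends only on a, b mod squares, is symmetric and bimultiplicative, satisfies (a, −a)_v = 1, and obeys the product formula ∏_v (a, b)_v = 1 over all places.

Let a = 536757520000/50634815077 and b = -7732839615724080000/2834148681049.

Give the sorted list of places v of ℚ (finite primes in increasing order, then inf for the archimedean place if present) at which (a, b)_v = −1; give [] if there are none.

Mod squares: a ≡ 14674, b ≡ -10315822. Check v ∈ {∞, 2, 3, 5, 7, 11, 13, 17, 19, 23, 29, 37, 43, 47}.
v=13: a=13^2·(≡1), b=13^2·(≡12) mod 13; (1|13)=+1, (12|13)=+1; (−1)^{2·2·6}·(+1)^2·(+1)^2 = +1.
v=23: a=23^-1·(≡20), b=23^1·(≡3) mod 23; (20|23)=-1, (3|23)=+1; (−1)^{-1·1·11}·(-1)^1·(+1)^-1 = +1.
v=47: a=47^-2·(≡39), b=47^-2·(≡13) mod 47; (39|47)=-1, (13|47)=-1; (−1)^{-2·-2·23}·(-1)^-2·(-1)^-2 = +1.
v=11: a=11^-1·(≡9), b=11^1·(≡9) mod 11; (9|11)=+1, (9|11)=+1; (−1)^{-1·1·5}·(+1)^1·(+1)^-1 = -1.
v=29: a=29^1·(≡23), b=29^1·(≡6) mod 29; (23|29)=+1, (6|29)=+1; (−1)^{1·1·14}·(+1)^1·(+1)^1 = +1.
v=43: a=43^-2·(≡23), b=43^-2·(≡12) mod 43; (23|43)=+1, (12|43)=-1; (−1)^{-2·-2·21}·(+1)^-2·(-1)^-2 = +1.
v=3: a=3^0·(≡1), b=3^4·(≡2) mod 3; (1|3)=+1, (2|3)=-1; (−1)^{0·4·1}·(+1)^4·(-1)^0 = +1.
v=17: a=17^0·(≡5), b=17^-2·(≡15) mod 17; (5|17)=-1, (15|17)=+1; (−1)^{0·-2·8}·(-1)^-2·(+1)^0 = +1.
v=7: a=7^-2·(≡4), b=7^-4·(≡4) mod 7; (4|7)=+1, (4|7)=+1; (−1)^{-2·-4·3}·(+1)^-4·(+1)^-2 = +1.
v=37: a=37^2·(≡8), b=37^3·(≡12) mod 37; (8|37)=-1, (12|37)=+1; (−1)^{2·3·18}·(-1)^3·(+1)^2 = -1.
v=2: v_2(a)=7, v_2(b)=7; units ≡ 1, 1 (mod 8); ε·ε+αω+βω = 0·0+7·0+7·0 ≡ 0  ⇒  (a,b)_2 = +1.
v=19: a=19^0·(≡7), b=19^1·(≡1) mod 19; (7|19)=+1, (1|19)=+1; (−1)^{0·1·9}·(+1)^1·(+1)^0 = +1.
v=∞: 14674 > 0 and -10315822 < 0  ⇒  (a,b)_∞ = +1.
v=5: a=5^4·(≡1), b=5^4·(≡3) mod 5; (1|5)=+1, (3|5)=-1; (−1)^{4·4·2}·(+1)^4·(-1)^4 = +1.
|Ram(14674, -10315822)| = 2, even; anisotropic at {11, 37}.

[11, 37]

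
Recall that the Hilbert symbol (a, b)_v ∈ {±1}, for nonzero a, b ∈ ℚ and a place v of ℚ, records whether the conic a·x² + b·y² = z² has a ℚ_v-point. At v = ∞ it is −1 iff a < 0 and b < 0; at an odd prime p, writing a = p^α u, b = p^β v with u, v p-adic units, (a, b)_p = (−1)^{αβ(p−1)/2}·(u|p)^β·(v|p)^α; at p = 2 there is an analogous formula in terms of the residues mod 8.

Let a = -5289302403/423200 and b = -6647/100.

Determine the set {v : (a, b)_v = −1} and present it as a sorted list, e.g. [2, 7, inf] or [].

[19, 23, 37, inf]

Mod squares: a ≡ -198246, b ≡ -23. Check v ∈ {∞, 2, 3, 5, 7, 11, 17, 19, 23, 37, 47}.
v=2: v_2(a)=-5, v_2(b)=-2; units ≡ 5, 1 (mod 8); ε·ε+αω+βω = 0·0+-5·0+-2·1 ≡ 0  ⇒  (a,b)_2 = +1.
v=47: a=47^1·(≡8), b=47^0·(≡28) mod 47; (8|47)=+1, (28|47)=+1; (−1)^{1·0·23}·(+1)^0·(+1)^1 = +1.
v=17: a=17^0·(≡13), b=17^2·(≡3) mod 17; (13|17)=+1, (3|17)=-1; (−1)^{0·2·8}·(+1)^2·(-1)^0 = +1.
v=5: a=5^-2·(≡4), b=5^-2·(≡2) mod 5; (4|5)=+1, (2|5)=-1; (−1)^{-2·-2·2}·(+1)^-2·(-1)^-2 = +1.
v=19: a=19^1·(≡7), b=19^0·(≡12) mod 19; (7|19)=+1, (12|19)=-1; (−1)^{1·0·9}·(+1)^0·(-1)^1 = -1.
v=7: a=7^2·(≡2), b=7^0·(≡5) mod 7; (2|7)=+1, (5|7)=-1; (−1)^{2·0·3}·(+1)^0·(-1)^2 = +1.
v=∞: -198246 < 0 and -23 < 0  ⇒  (a,b)_∞ = -1.
v=11: a=11^2·(≡8), b=11^0·(≡8) mod 11; (8|11)=-1, (8|11)=-1; (−1)^{2·0·5}·(-1)^0·(-1)^2 = +1.
v=37: a=37^1·(≡36), b=37^0·(≡19) mod 37; (36|37)=+1, (19|37)=-1; (−1)^{1·0·18}·(+1)^0·(-1)^1 = -1.
v=3: a=3^3·(≡2), b=3^0·(≡1) mod 3; (2|3)=-1, (1|3)=+1; (−1)^{3·0·1}·(-1)^0·(+1)^3 = +1.
v=23: a=23^-2·(≡17), b=23^1·(≡7) mod 23; (17|23)=-1, (7|23)=-1; (−1)^{-2·1·11}·(-1)^1·(-1)^-2 = -1.
(-198246, -23 / ℚ) ramifies at {19, 23, 37, ∞}: a division algebra.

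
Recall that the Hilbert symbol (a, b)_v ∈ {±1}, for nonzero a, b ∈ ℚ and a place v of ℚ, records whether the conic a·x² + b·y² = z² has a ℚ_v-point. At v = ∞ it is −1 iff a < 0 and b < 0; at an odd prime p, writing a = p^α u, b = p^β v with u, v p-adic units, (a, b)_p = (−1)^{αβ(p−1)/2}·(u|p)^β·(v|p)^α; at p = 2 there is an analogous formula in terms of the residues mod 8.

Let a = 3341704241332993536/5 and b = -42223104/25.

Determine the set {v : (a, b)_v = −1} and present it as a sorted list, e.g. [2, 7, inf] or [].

(a, b) ≡ (2470, -374) mod (ℚ^×)²; places V = {2, 3, 5, 7, 11, 13, 17, 19, ∞}.
(a,b)_19: α=1, u≡17; β=0, v≡17 (mod 19); (17|19)=+1, (17|19)=+1; sign (−1)^0·+1^0·+1^1 = +1.
(a,b)_7: α=4, u≡3; β=2, v≡1 (mod 7); (3|7)=-1, (1|7)=+1; sign (−1)^0·-1^2·+1^4 = +1.
(a,b)_∞: sgn(2470)=+, sgn(-374)=−, so +1.
(a,b)_3: α=2, u≡1; β=2, v≡1 (mod 3); (1|3)=+1, (1|3)=+1; sign (−1)^0·+1^2·+1^2 = +1.
(a,b)_2: α=9, β=9; u≡3, v≡5 (mod 8); ε(u)ε(v)=1·0, αω(v)=9·1, βω(u)=9·1; sum ≡ 0  ⇒  +1.
(a,b)_11: α=4, u≡6; β=1, v≡10 (mod 11); (6|11)=-1, (10|11)=-1; sign (−1)^0·-1^1·-1^4 = -1.
(a,b)_5: α=-1, u≡1; β=-2, v≡1 (mod 5); (1|5)=+1, (1|5)=+1; sign (−1)^0·+1^-2·+1^-1 = +1.
(a,b)_13: α=1, u≡5; β=0, v≡1 (mod 13); (5|13)=-1, (1|13)=+1; sign (−1)^0·-1^0·+1^1 = +1.
(a,b)_17: α=4, u≡5; β=1, v≡7 (mod 17); (5|17)=-1, (7|17)=-1; sign (−1)^0·-1^1·-1^4 = -1.
Ram(2470, -374) = {11, 17}; no ℚ_11-point on the conic.

[11, 17]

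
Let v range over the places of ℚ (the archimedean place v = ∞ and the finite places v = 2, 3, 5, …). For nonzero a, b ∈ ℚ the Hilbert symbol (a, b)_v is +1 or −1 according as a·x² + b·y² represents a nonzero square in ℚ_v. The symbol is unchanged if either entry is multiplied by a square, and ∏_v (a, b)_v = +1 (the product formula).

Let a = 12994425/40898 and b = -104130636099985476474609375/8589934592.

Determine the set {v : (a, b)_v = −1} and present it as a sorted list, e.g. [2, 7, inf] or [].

Mod squares: a ≡ 1426, b ≡ -9982. Check v ∈ {∞, 2, 3, 5, 7, 11, 13, 23, 31}.
v=2: v_2(a)=-1, v_2(b)=-33; units ≡ 1, 1 (mod 8); ε·ε+αω+βω = 0·0+-1·0+-33·0 ≡ 0  ⇒  (a,b)_2 = +1.
v=13: a=13^-2·(≡10), b=13^0·(≡8) mod 13; (10|13)=+1, (8|13)=-1; (−1)^{-2·0·6}·(+1)^0·(-1)^-2 = +1.
v=∞: 1426 > 0 and -9982 < 0  ⇒  (a,b)_∞ = +1.
v=23: a=23^1·(≡18), b=23^3·(≡12) mod 23; (18|23)=+1, (12|23)=+1; (−1)^{1·3·11}·(+1)^3·(+1)^1 = -1.
v=5: a=5^2·(≡4), b=5^10·(≡2) mod 5; (4|5)=+1, (2|5)=-1; (−1)^{2·10·2}·(+1)^10·(-1)^2 = +1.
v=7: a=7^0·(≡6), b=7^9·(≡2) mod 7; (6|7)=-1, (2|7)=+1; (−1)^{0·9·3}·(-1)^9·(+1)^0 = -1.
v=3: a=3^6·(≡1), b=3^6·(≡2) mod 3; (1|3)=+1, (2|3)=-1; (−1)^{6·6·1}·(+1)^6·(-1)^6 = +1.
v=31: a=31^1·(≡13), b=31^3·(≡9) mod 31; (13|31)=-1, (9|31)=+1; (−1)^{1·3·15}·(-1)^3·(+1)^1 = +1.
v=11: a=11^-2·(≡6), b=11^0·(≡2) mod 11; (6|11)=-1, (2|11)=-1; (−1)^{-2·0·5}·(-1)^0·(-1)^-2 = +1.
(1426, -9982 / ℚ) ramifies at {7, 23}: a division algebra.

[7, 23]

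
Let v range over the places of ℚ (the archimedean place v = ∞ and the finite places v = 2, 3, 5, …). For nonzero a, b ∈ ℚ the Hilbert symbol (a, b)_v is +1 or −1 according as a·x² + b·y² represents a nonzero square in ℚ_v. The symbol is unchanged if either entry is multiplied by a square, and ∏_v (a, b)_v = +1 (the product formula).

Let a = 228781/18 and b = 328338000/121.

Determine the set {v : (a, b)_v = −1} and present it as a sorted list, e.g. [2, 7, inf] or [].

[2, 5, 17, 23, 29, 37]

Mod squares: a ≡ 9338, b ≡ 91205. Check v ∈ {∞, 2, 3, 5, 7, 11, 17, 23, 29, 37}.
v=3: a=3^-2·(≡2), b=3^2·(≡2) mod 3; (2|3)=-1, (2|3)=-1; (−1)^{-2·2·1}·(-1)^2·(-1)^-2 = +1.
v=29: a=29^1·(≡21), b=29^1·(≡22) mod 29; (21|29)=-1, (22|29)=+1; (−1)^{1·1·14}·(-1)^1·(+1)^1 = -1.
v=7: a=7^3·(≡4), b=7^0·(≡2) mod 7; (4|7)=+1, (2|7)=+1; (−1)^{3·0·3}·(+1)^0·(+1)^3 = +1.
v=17: a=17^0·(≡12), b=17^1·(≡14) mod 17; (12|17)=-1, (14|17)=-1; (−1)^{0·1·8}·(-1)^1·(-1)^0 = -1.
v=37: a=37^0·(≡17), b=37^1·(≡29) mod 37; (17|37)=-1, (29|37)=-1; (−1)^{0·1·18}·(-1)^1·(-1)^0 = -1.
v=11: a=11^0·(≡2), b=11^-2·(≡1) mod 11; (2|11)=-1, (1|11)=+1; (−1)^{0·-2·5}·(-1)^-2·(+1)^0 = +1.
v=2: v_2(a)=-1, v_2(b)=4; units ≡ 5, 5 (mod 8); ε·ε+αω+βω = 0·0+-1·1+4·1 ≡ 1  ⇒  (a,b)_2 = -1.
v=5: a=5^0·(≡2), b=5^3·(≡4) mod 5; (2|5)=-1, (4|5)=+1; (−1)^{0·3·2}·(-1)^3·(+1)^0 = -1.
v=23: a=23^1·(≡7), b=23^0·(≡20) mod 23; (7|23)=-1, (20|23)=-1; (−1)^{1·0·11}·(-1)^0·(-1)^1 = -1.
v=∞: 9338 > 0 and 91205 > 0  ⇒  (a,b)_∞ = +1.
(9338, 91205 / ℚ) ramifies at {2, 5, 17, 23, 29, 37}: a division algebra.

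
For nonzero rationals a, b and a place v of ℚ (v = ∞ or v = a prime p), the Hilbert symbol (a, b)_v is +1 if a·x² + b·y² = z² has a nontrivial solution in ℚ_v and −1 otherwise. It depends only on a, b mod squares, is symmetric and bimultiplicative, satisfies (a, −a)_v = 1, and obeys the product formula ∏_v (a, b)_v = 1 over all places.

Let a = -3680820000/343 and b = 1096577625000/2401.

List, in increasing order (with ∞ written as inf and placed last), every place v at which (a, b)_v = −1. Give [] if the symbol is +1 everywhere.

Mod squares: a ≡ -14, b ≡ 858. Check v ∈ {∞, 2, 3, 5, 7, 11, 13}.
v=3: a=3^2·(≡1), b=3^1·(≡1) mod 3; (1|3)=+1, (1|3)=+1; (−1)^{2·1·1}·(+1)^1·(+1)^2 = +1.
v=2: v_2(a)=5, v_2(b)=3; units ≡ 1, 5 (mod 8); ε·ε+αω+βω = 0·0+5·1+3·0 ≡ 1  ⇒  (a,b)_2 = -1.
v=7: a=7^-3·(≡3), b=7^-4·(≡4) mod 7; (3|7)=-1, (4|7)=+1; (−1)^{-3·-4·3}·(-1)^-4·(+1)^-3 = +1.
v=11: a=11^2·(≡8), b=11^3·(≡1) mod 11; (8|11)=-1, (1|11)=+1; (−1)^{2·3·5}·(-1)^3·(+1)^2 = -1.
v=5: a=5^4·(≡1), b=5^6·(≡3) mod 5; (1|5)=+1, (3|5)=-1; (−1)^{4·6·2}·(+1)^6·(-1)^4 = +1.
v=∞: -14 < 0 and 858 > 0  ⇒  (a,b)_∞ = +1.
v=13: a=13^2·(≡1), b=13^3·(≡4) mod 13; (1|13)=+1, (4|13)=+1; (−1)^{2·3·6}·(+1)^3·(+1)^2 = +1.
Ram(-14, 858) = {2, 11}; no ℚ_2-point on the conic.

[2, 11]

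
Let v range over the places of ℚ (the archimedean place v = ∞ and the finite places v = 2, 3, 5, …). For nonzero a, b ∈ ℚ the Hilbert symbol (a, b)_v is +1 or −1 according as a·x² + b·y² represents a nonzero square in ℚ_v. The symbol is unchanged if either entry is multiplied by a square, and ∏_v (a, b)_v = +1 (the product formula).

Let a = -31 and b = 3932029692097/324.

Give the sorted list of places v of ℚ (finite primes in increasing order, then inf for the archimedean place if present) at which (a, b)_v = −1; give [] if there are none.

[13, 31]

(a, b) ≡ (-31, 7657) mod (ℚ^×)²; places V = {2, 3, 13, 17, 19, 31, 43, ∞}.
(a,b)_43: α=0, u≡12; β=2, v≡27 (mod 43); (12|43)=-1, (27|43)=-1; sign (−1)^0·-1^2·-1^0 = +1.
(a,b)_3: α=0, u≡2; β=-4, v≡1 (mod 3); (2|3)=-1, (1|3)=+1; sign (−1)^0·-1^-4·+1^0 = +1.
(a,b)_31: α=1, u≡30; β=3, v≡30 (mod 31); (30|31)=-1, (30|31)=-1; sign (−1)^1·-1^3·-1^1 = -1.
(a,b)_17: α=0, u≡3; β=2, v≡3 (mod 17); (3|17)=-1, (3|17)=-1; sign (−1)^0·-1^2·-1^0 = +1.
(a,b)_∞: sgn(-31)=−, sgn(7657)=+, so +1.
(a,b)_13: α=0, u≡8; β=1, v≡10 (mod 13); (8|13)=-1, (10|13)=+1; sign (−1)^0·-1^1·+1^0 = -1.
(a,b)_19: α=0, u≡7; β=1, v≡11 (mod 19); (7|19)=+1, (11|19)=+1; sign (−1)^0·+1^1·+1^0 = +1.
(a,b)_2: α=0, β=-2; u≡1, v≡1 (mod 8); ε(u)ε(v)=0·0, αω(v)=0·0, βω(u)=-2·0; sum ≡ 0  ⇒  +1.
|Ram(-31, 7657)| = 2, even; anisotropic at {13, 31}.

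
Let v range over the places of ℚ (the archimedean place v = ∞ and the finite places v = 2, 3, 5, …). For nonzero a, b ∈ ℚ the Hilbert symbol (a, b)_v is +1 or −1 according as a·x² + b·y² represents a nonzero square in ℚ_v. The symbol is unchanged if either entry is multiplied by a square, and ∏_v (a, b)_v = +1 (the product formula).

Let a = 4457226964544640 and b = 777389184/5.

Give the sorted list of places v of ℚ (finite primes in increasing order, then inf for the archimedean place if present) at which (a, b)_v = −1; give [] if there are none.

[2, 3, 5, 13]

Mod squares: a ≡ 4290, b ≡ 330. Check v ∈ {∞, 2, 3, 5, 11, 13}.
v=11: a=11^5·(≡9), b=11^3·(≡6) mod 11; (9|11)=+1, (6|11)=-1; (−1)^{5·3·5}·(+1)^3·(-1)^5 = +1.
v=13: a=13^3·(≡8), b=13^2·(≡11) mod 13; (8|13)=-1, (11|13)=-1; (−1)^{3·2·6}·(-1)^2·(-1)^3 = -1.
v=∞: 4290 > 0 and 330 > 0  ⇒  (a,b)_∞ = +1.
v=3: a=3^9·(≡2), b=3^3·(≡2) mod 3; (2|3)=-1, (2|3)=-1; (−1)^{9·3·1}·(-1)^3·(-1)^9 = -1.
v=2: v_2(a)=7, v_2(b)=7; units ≡ 1, 5 (mod 8); ε·ε+αω+βω = 0·0+7·1+7·0 ≡ 1  ⇒  (a,b)_2 = -1.
v=5: a=5^1·(≡3), b=5^-1·(≡4) mod 5; (3|5)=-1, (4|5)=+1; (−1)^{1·-1·2}·(-1)^-1·(+1)^1 = -1.
Ram(4290, 330) = {2, 3, 5, 13}; no ℚ_2-point on the conic.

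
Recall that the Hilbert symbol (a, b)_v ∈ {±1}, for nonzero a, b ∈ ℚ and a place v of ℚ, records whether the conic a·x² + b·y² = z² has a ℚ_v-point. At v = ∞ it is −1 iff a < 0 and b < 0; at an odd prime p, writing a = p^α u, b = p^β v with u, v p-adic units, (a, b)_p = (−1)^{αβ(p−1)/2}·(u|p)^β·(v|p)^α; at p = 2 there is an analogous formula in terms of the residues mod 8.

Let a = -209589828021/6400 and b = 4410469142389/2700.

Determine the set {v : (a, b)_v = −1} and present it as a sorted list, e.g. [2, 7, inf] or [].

[2, 3, 17, 29, 43, 53]

(a, b) ≡ (-52806709, 158420127) mod (ℚ^×)²; places V = {2, 3, 5, 7, 17, 29, 43, 47, 53, ∞}.
(a,b)_29: α=1, u≡8; β=1, v≡23 (mod 29); (8|29)=-1, (23|29)=+1; sign (−1)^0·-1^1·+1^1 = -1.
(a,b)_17: α=1, u≡14; β=5, v≡16 (mod 17); (14|17)=-1, (16|17)=+1; sign (−1)^0·-1^5·+1^1 = -1.
(a,b)_53: α=1, u≡38; β=1, v≡14 (mod 53); (38|53)=+1, (14|53)=-1; sign (−1)^0·+1^1·-1^1 = -1.
(a,b)_43: α=1, u≡36; β=1, v≡14 (mod 43); (36|43)=+1, (14|43)=+1; sign (−1)^1·+1^1·+1^1 = -1.
(a,b)_7: α=2, u≡6; β=0, v≡6 (mod 7); (6|7)=-1, (6|7)=-1; sign (−1)^0·-1^0·-1^2 = +1.
(a,b)_2: α=-8, β=-2; u≡3, v≡7 (mod 8); ε(u)ε(v)=1·1, αω(v)=-8·0, βω(u)=-2·1; sum ≡ 1  ⇒  -1.
(a,b)_47: α=1, u≡39; β=1, v≡28 (mod 47); (39|47)=-1, (28|47)=+1; sign (−1)^1·-1^1·+1^1 = +1.
(a,b)_5: α=-2, u≡4; β=-2, v≡3 (mod 5); (4|5)=+1, (3|5)=-1; sign (−1)^0·+1^-2·-1^-2 = +1.
(a,b)_∞: sgn(-52806709)=−, sgn(158420127)=+, so +1.
(a,b)_3: α=4, u≡2; β=-3, v≡1 (mod 3); (2|3)=-1, (1|3)=+1; sign (−1)^0·-1^-3·+1^4 = -1.
|Ram(-52806709, 158420127)| = 6, even; anisotropic at {2, 3, 17, 29, 43, 53}.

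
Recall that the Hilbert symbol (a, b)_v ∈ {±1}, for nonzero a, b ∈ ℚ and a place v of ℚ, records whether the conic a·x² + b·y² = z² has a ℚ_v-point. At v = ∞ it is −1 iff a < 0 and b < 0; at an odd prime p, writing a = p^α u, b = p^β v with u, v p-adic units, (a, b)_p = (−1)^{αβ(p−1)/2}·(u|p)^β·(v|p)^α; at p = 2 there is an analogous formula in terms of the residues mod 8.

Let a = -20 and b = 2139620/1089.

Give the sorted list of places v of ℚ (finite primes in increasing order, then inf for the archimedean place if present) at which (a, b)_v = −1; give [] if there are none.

(a, b) ≡ (-5, 534905) mod (ℚ^×)²; places V = {2, 3, 5, 7, 11, 17, 29, 31, ∞}.
(a,b)_3: α=0, u≡1; β=-2, v≡2 (mod 3); (1|3)=+1, (2|3)=-1; sign (−1)^0·+1^-2·-1^0 = +1.
(a,b)_11: α=0, u≡2; β=-2, v≡6 (mod 11); (2|11)=-1, (6|11)=-1; sign (−1)^0·-1^-2·-1^0 = +1.
(a,b)_29: α=0, u≡9; β=1, v≡22 (mod 29); (9|29)=+1, (22|29)=+1; sign (−1)^0·+1^1·+1^0 = +1.
(a,b)_7: α=0, u≡1; β=1, v≡3 (mod 7); (1|7)=+1, (3|7)=-1; sign (−1)^0·+1^1·-1^0 = +1.
(a,b)_2: α=2, β=2; u≡3, v≡1 (mod 8); ε(u)ε(v)=1·0, αω(v)=2·0, βω(u)=2·1; sum ≡ 0  ⇒  +1.
(a,b)_17: α=0, u≡14; β=1, v≡9 (mod 17); (14|17)=-1, (9|17)=+1; sign (−1)^0·-1^1·+1^0 = -1.
(a,b)_31: α=0, u≡11; β=1, v≡19 (mod 31); (11|31)=-1, (19|31)=+1; sign (−1)^0·-1^1·+1^0 = -1.
(a,b)_∞: sgn(-5)=−, sgn(534905)=+, so +1.
(a,b)_5: α=1, u≡1; β=1, v≡1 (mod 5); (1|5)=+1, (1|5)=+1; sign (−1)^0·+1^1·+1^1 = +1.
|Ram(-5, 534905)| = 2, even; anisotropic at {17, 31}.

[17, 31]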